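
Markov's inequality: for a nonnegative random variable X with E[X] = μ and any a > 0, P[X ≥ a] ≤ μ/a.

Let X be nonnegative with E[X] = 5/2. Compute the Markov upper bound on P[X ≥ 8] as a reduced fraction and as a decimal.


μ = E[X] = 5/2, a = 8.
Markov: P[X ≥ 8] ≤ μ/a = (5/2)/8 = 5/16.
Numerically: ≈ 0.31250.
(Since a = 8 > μ = 2.50000, the bound 5/16 is < 1 and informative.)

P[X ≥ 8] ≤ 5/16 ≈ 0.31250.


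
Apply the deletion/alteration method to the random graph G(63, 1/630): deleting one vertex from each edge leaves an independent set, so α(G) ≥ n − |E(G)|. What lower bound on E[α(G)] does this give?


E[|E(G)|] = C(63, 2)·p = 1953 · (1/630) = 31/10.
E[α(G)] ≥ n − E[|E(G)|] = 63 − 31/10 = 599/10.
Numerically: ≈ 59.9000.
(This is only a lower bound; the true E[α(G)] may be larger.)

E[α(G)] ≥ 599/10 ≈ 59.9000.


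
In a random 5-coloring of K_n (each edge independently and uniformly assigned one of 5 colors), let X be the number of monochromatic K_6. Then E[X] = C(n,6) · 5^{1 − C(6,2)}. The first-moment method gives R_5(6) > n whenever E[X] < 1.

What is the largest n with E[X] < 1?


We need C(n, 6) · 5^{1 − 15} < 1, i.e. C(n, 6) < 5^{15 − 1} = 6103515625.
Check values of n near the boundary:
  n = 125: C(125, 6) = 4690625500; 4690625500 < 6103515625? YES
  n = 126: C(126, 6) = 4925156775; 4925156775 < 6103515625? YES
  n = 127: C(127, 6) = 5169379425; 5169379425 < 6103515625? YES
  n = 128: C(128, 6) = 5423611200; 5423611200 < 6103515625? YES
  n = 129: C(129, 6) = 5688177600; 5688177600 < 6103515625? YES
  n = 130: C(130, 6) = 5963412000; 5963412000 < 6103515625? YES
  n = 131: C(131, 6) = 6249655776; 6249655776 < 6103515625? NO
  n = 132: C(132, 6) = 6547258432; 6547258432 < 6103515625? NO
  n = 133: C(133, 6) = 6856577728; 6856577728 < 6103515625? NO
The largest n with C(n, 6) < 6103515625 is n = 130 (where E[X] = 47707296/48828125 ≈ 0.97705). Hence R_5(6) > 130, i.e. R_5(6) ≥ 131.

Largest n = 130; hence R_5(6) > 130.


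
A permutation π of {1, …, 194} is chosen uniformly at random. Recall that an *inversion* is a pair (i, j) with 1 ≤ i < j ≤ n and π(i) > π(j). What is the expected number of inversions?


Write X = Σ X_I over the C(194, 2) = 18721 pairs i < j, with X_I the indicator of one inversion.
There are 18721 indicators.
For each fixed pair i < j, the values π(i) and π(j) are two distinct elements of {1, …, 194} in uniformly random order; by symmetry P[π(i) > π(j)] = 1/2.
By linearity: E[X] = 18721 · (1/2) = C(194, 2) · (1/2) = 18721/2 = 18721/2 ≈ 9360.500000.

E[X] = 18721/2 = 9360.500000.


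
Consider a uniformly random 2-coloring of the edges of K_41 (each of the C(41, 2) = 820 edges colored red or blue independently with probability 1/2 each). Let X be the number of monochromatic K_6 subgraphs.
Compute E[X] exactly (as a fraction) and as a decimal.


Let X = Σ_S X_S over the C(41, 6) = 4496388 subsets S of size 6, where X_S = 1 if the K_6 on S is monochromatic.
For a fixed S, the K_6 on S has C(6, 2) = 15 edges. P[all 15 edges red] = (1/2)^15, and likewise for blue, so P[monochromatic] = 2·(1/2)^15 = 2^{1 − 15} = 1/16384.
By linearity of expectation: E[X] = C(41, 6) · 2^{1 − 15} = 4496388 · 1/16384 = 1124097/4096.
Numerically: E[X] ≈ 274.437744.

E[X] = C(41,6)·2^(1−C(6,2)) = 1124097/4096 ≈ 274.437744.


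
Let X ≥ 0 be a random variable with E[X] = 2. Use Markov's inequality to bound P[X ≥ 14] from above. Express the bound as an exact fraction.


μ = E[X] = 2, a = 14.
Markov: P[X ≥ 14] ≤ μ/a = (2)/14 = 1/7.
Numerically: ≈ 0.1429.
(Since a = 14 > μ = 2.0000, the bound 1/7 is < 1 and informative.)

P[X ≥ 14] ≤ 1/7 ≈ 0.1429.


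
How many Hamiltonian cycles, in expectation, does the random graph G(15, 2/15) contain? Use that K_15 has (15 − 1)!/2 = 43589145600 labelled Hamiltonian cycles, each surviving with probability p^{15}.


K_15 has (15 − 1)!/2 = 43589145600 labelled Hamiltonian cycles.
For each such Hamiltonian cycle H, let X_H = 1 if all 15 edges of H are present in G. Then P[X_H = 1] = p^{15} = (2/15)^{15} = 32768/437893890380859375.
By linearity of expectation: E[X] = Σ_H E[X_H] = 43589145600 · p^{15} = 43589145600 · 32768/437893890380859375 = 235115905024/72081298828125.
Numerically: E[X] ≈ 0.003262.

E[X] = 43589145600 · (2/15)^{15} = 235115905024/72081298828125 ≈ 0.003262.


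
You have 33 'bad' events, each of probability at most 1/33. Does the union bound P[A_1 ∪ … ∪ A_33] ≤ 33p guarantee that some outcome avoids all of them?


Union bound: P[∪_{i=1}^{33} A_i] ≤ Σ_i P[A_i] ≤ 33·p = 33·(1/33) = 1.
Numerically: 1 ≈ 1.0000000.
Is 1 < 1? NO.
Since the bound 1 is ≥ 1, the union bound is uninformative here; it does NOT by itself certify existence.

33·p = 1 ≈ 1.0000000; existence NOT certified by the union bound.


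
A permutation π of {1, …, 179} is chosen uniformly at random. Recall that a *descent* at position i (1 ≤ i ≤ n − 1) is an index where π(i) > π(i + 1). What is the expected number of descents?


Write X = Σ X_I over i = 1, …, 178, with X_I the indicator of one descent.
There are 178 indicators.
For each fixed i, the pair (π(i), π(i+1)) is a uniformly random ordered pair of distinct values from {1, …, 179}; by symmetry P[π(i) > π(i+1)] = 1/2.
By linearity: E[X] = 178 · (1/2) = (179 − 1) · (1/2) = 89 ≈ 89.000000.

E[X] = 89 = 89.000000.


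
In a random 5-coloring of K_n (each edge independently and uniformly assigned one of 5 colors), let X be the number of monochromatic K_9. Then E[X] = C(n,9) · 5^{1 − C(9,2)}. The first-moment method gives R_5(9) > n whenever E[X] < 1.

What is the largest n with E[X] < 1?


We need C(n, 9) · 5^{1 − 36} < 1, i.e. C(n, 9) < 5^{36 − 1} = 2910383045673370361328125.
Check values of n near the boundary:
  n = 2167: C(2167, 9) = 2855899084841489792706810; 2855899084841489792706810 < 2910383045673370361328125? YES
  n = 2168: C(2168, 9) = 2867804175977929537095120; 2867804175977929537095120 < 2910383045673370361328125? YES
  n = 2169: C(2169, 9) = 2879753360044504243499683; 2879753360044504243499683 < 2910383045673370361328125? YES
  n = 2170: C(2170, 9) = 2891746779868845075610510; 2891746779868845075610510 < 2910383045673370361328125? YES
  n = 2171: C(2171, 9) = 2903784578674959601827205; 2903784578674959601827205 < 2910383045673370361328125? YES
  n = 2172: C(2172, 9) = 2915866900084148060642020; 2915866900084148060642020 < 2910383045673370361328125? NO
  n = 2173: C(2173, 9) = 2927993888115921319674265; 2927993888115921319674265 < 2910383045673370361328125? NO
The largest n with C(n, 9) < 2910383045673370361328125 is n = 2171 (where E[X] = 580756915734991920365441/582076609134674072265625 ≈ 0.997733). Hence R_5(9) > 2171, i.e. R_5(9) ≥ 2172.

Largest n = 2171; hence R_5(9) > 2171.


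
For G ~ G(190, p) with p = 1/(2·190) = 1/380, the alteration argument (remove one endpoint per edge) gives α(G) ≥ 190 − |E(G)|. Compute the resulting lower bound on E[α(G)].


E[|E(G)|] = C(190, 2)·p = 17955 · (1/380) = 189/4.
E[α(G)] ≥ n − E[|E(G)|] = 190 − 189/4 = 571/4.
Numerically: ≈ 142.75000.
(This is only a lower bound; the true E[α(G)] may be larger.)

E[α(G)] ≥ 571/4 ≈ 142.75000.


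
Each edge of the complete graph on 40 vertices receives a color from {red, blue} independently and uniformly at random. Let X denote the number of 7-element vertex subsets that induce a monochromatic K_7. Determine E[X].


Let X = Σ_S X_S over the C(40, 7) = 18643560 subsets S of size 7, where X_S = 1 if the K_7 on S is monochromatic.
For a fixed S, the K_7 on S has C(7, 2) = 21 edges. P[all 21 edges red] = (1/2)^21, and likewise for blue, so P[monochromatic] = 2·(1/2)^21 = 2^{1 − 21} = 1/1048576.
Summing: E[X] = C(40, 7) · 2^{1 − 21} = 18643560 · 1/1048576 = 2330445/131072.
Numerically: E[X] ≈ 17.780.

E[X] = C(40,7)·2^(1−C(7,2)) = 2330445/131072 ≈ 17.780.


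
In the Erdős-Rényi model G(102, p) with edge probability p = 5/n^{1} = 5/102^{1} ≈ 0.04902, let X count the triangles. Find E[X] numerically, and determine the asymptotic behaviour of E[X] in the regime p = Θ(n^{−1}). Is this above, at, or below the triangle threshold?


Number of potential triangles: C(102, 3) = 171700.
Each occurs with probability p³ ≈ (0.04902)³ ≈ 1.1779029e-04.
By linearity: E[X] = C(102, 3)·p³ ≈ 171700 · 1.1779029e-04 ≈ 20.22459.
Here α = 1, so p = 5/n is exactly at the triangle threshold p ~ 1/n. Asymptotically E[X] → c³/6 = 5³/6 = 125/6 ≈ 20.83333, a bounded constant. In this regime the triangle count is asymptotically Poisson(c³/6).

E[X] ≈ 20.22459; in regime p = Θ(1/n^{1}) E[X] stays bounded (at the triangle threshold p ~ 1/n).


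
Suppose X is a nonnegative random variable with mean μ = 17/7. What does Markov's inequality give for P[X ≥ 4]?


μ = E[X] = 17/7, a = 4.
Markov: P[X ≥ 4] ≤ μ/a = (17/7)/4 = 17/28.
Numerically: ≈ 0.607.
(Since a = 4 > μ = 2.429, the bound 17/28 is < 1 and informative.)

P[X ≥ 4] ≤ 17/28 ≈ 0.607.


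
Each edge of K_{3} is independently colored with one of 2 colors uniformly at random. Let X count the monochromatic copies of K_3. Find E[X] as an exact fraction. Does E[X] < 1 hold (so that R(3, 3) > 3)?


E[X] = C(3, 3) · 2^{1 − 3} = 1 · 2^{−2} = 1/4.
As a reduced fraction: E[X] = 1/4 ≈ 0.250.
Is E[X] < 1? YES.
Since E[X] < 1, there exists a 2-coloring of K_{3} with no monochromatic K_3; hence R(3, 3) > 3.

E[X] = 1/4 ≈ 0.250; E[X] < 1, so R(3, 3) > 3.


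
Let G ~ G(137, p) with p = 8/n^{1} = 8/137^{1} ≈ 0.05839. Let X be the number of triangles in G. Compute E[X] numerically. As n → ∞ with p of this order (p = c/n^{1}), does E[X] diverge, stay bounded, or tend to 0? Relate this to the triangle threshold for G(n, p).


Number of potential triangles: C(137, 3) = 419220.
Each occurs with probability p³ ≈ (0.05839)³ ≈ 1.991170e-04.
By linearity: E[X] = C(137, 3)·p³ ≈ 419220 · 1.991170e-04 ≈ 83.4738.
Here α = 1, so p = 8/n is exactly at the triangle threshold p ~ 1/n. Asymptotically E[X] → c³/6 = 8³/6 = 256/3 ≈ 85.3333, a bounded constant. In this regime the triangle count is asymptotically Poisson(c³/6).

E[X] ≈ 83.4738; in regime p = Θ(1/n^{1}) E[X] stays bounded (at the triangle threshold p ~ 1/n).


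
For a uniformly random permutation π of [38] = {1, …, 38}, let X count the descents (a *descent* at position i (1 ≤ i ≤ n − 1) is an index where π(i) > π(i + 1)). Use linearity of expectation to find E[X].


Write X = Σ X_I over i = 1, …, 37, with X_I the indicator of one descent.
There are 37 indicators.
For each fixed i, the pair (π(i), π(i+1)) is a uniformly random ordered pair of distinct values from {1, …, 38}; by symmetry P[π(i) > π(i+1)] = 1/2.
By linearity: E[X] = 37 · (1/2) = (38 − 1) · (1/2) = 37/2 ≈ 18.5000.

E[X] = 37/2 = 18.5000.


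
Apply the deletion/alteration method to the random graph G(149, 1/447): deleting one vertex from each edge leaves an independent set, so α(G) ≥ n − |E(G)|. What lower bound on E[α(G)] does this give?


E[|E(G)|] = C(149, 2)·p = 11026 · (1/447) = 74/3.
E[α(G)] ≥ n − E[|E(G)|] = 149 − 74/3 = 373/3.
Numerically: ≈ 124.333333.
(This is only a lower bound; the true E[α(G)] may be larger.)

E[α(G)] ≥ 373/3 ≈ 124.333333.


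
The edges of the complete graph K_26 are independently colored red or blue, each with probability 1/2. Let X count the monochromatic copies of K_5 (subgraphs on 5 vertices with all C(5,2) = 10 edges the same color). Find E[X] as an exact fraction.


Let X = Σ_S X_S over the C(26, 5) = 65780 subsets S of size 5, where X_S = 1 if the K_5 on S is monochromatic.
For a fixed S, the K_5 on S has C(5, 2) = 10 edges. P[all 10 edges red] = (1/2)^10, and likewise for blue, so P[monochromatic] = 2·(1/2)^10 = 2^{1 − 10} = 1/512.
By linearity: E[X] = C(26, 5) · 2^{1 − 10} = 65780 · 1/512 = 16445/128.
Numerically: E[X] ≈ 128.47656.

E[X] = C(26,5)·2^(1−C(5,2)) = 16445/128 ≈ 128.47656.


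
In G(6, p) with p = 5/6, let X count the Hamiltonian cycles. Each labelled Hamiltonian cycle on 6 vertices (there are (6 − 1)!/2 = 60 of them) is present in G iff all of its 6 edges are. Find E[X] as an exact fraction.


K_6 has (6 − 1)!/2 = 60 labelled Hamiltonian cycles.
For each such Hamiltonian cycle H, let X_H = 1 if all 6 edges of H are present in G. Then P[X_H = 1] = p^{6} = (5/6)^{6} = 15625/46656.
Summing the indicators: E[X] = Σ_H E[X_H] = 60 · p^{6} = 60 · 15625/46656 = 78125/3888.
Numerically: E[X] ≈ 20.094.

E[X] = 60 · (5/6)^{6} = 78125/3888 ≈ 20.094.


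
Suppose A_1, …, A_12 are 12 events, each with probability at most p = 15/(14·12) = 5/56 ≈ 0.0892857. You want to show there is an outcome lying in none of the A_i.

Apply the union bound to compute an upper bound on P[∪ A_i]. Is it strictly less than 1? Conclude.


Union bound: P[∪_{i=1}^{12} A_i] ≤ Σ_i P[A_i] ≤ 12·p = 12·(5/56) = 15/14.
Numerically: 15/14 ≈ 1.0714286.
Is 15/14 < 1? NO.
Since the bound 15/14 is ≥ 1, the union bound is uninformative here; it does NOT by itself certify existence.

12·p = 15/14 ≈ 1.0714286; existence NOT certified by the union bound.


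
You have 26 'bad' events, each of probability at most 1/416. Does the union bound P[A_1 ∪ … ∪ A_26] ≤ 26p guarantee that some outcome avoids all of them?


Union bound: P[∪_{i=1}^{26} A_i] ≤ Σ_i P[A_i] ≤ 26·p = 26·(1/416) = 1/16.
Numerically: 1/16 ≈ 0.062500.
Is 1/16 < 1? YES.
Since P[∪ A_i] ≤ 1/16 < 1, the complement has P[∩ A_i^c] ≥ 1 − 1/16 = 15/16 > 0, so some outcome avoids every A_i.

26·p = 1/16 ≈ 0.062500; existence CERTIFIED by the union bound.


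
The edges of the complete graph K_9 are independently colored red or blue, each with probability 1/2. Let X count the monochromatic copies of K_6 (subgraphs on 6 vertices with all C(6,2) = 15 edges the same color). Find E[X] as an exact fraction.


Let X = Σ_S X_S over the C(9, 6) = 84 subsets S of size 6, where X_S = 1 if the K_6 on S is monochromatic.
For a fixed S, the K_6 on S has C(6, 2) = 15 edges. P[all 15 edges red] = (1/2)^15, and likewise for blue, so P[monochromatic] = 2·(1/2)^15 = 2^{1 − 15} = 1/16384.
Summing: E[X] = C(9, 6) · 2^{1 − 15} = 84 · 1/16384 = 21/4096.
Numerically: E[X] ≈ 0.005.

E[X] = C(9,6)·2^(1−C(6,2)) = 21/4096 ≈ 0.005.


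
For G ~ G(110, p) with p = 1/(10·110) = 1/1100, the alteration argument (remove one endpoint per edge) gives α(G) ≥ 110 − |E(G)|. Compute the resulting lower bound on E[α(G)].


E[|E(G)|] = C(110, 2)·p = 5995 · (1/1100) = 109/20.
E[α(G)] ≥ n − E[|E(G)|] = 110 − 109/20 = 2091/20.
Numerically: ≈ 104.55000.
(This is only a lower bound; the true E[α(G)] may be larger.)

E[α(G)] ≥ 2091/20 ≈ 104.55000.


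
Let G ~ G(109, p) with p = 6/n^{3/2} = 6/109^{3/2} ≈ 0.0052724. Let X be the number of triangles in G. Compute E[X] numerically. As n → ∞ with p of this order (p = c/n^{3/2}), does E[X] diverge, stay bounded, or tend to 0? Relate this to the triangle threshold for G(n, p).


Number of potential triangles: C(109, 3) = 209934.
Each occurs with probability p³ ≈ (0.0052724)³ ≈ 1.4656643e-07.
By linearity: E[X] = C(109, 3)·p³ ≈ 209934 · 1.4656643e-07 ≈ 0.03077.
Since α = 3/2 > 1, p = c/n^{3/2} = o(1/n) is below the triangle threshold p ~ 1/n. Asymptotically E[X] ~ (c³/6)·n^{3(1−α)} = (6³/6)·n^{-1.5} → 0, so by Markov's inequality G has no triangles w.h.p.

E[X] ≈ 0.03077; in regime p = Θ(1/n^{3/2}) E[X] tends to 0 (below the triangle threshold p ~ 1/n).


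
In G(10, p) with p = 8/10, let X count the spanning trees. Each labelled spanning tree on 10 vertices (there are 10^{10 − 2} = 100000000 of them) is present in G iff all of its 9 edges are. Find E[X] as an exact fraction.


K_10 has 10^{10 − 2} = 100000000 labelled spanning trees.
For each such spanning tree H, let X_H = 1 if all 9 edges of H are present in G. Then P[X_H = 1] = p^{9} = (4/5)^{9} = 262144/1953125.
Summing the indicators: E[X] = Σ_H E[X_H] = 100000000 · p^{9} = 100000000 · 262144/1953125 = 67108864/5.
Numerically: E[X] ≈ 1.3422e+07.

E[X] = 100000000 · (4/5)^{9} = 67108864/5 ≈ 1.3422e+07.


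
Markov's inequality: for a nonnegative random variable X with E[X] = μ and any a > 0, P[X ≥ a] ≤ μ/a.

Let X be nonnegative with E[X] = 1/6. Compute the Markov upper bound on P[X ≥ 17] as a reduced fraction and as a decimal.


μ = E[X] = 1/6, a = 17.
Markov: P[X ≥ 17] ≤ μ/a = (1/6)/17 = 1/102.
Numerically: ≈ 0.010.
(Since a = 17 > μ = 0.167, the bound 1/102 is < 1 and informative.)

P[X ≥ 17] ≤ 1/102 ≈ 0.010.


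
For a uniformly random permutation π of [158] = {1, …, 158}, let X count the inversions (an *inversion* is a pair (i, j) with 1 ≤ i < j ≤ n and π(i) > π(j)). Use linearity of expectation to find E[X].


Write X = Σ X_I over the C(158, 2) = 12403 pairs i < j, with X_I the indicator of one inversion.
There are 12403 indicators.
For each fixed pair i < j, the values π(i) and π(j) are two distinct elements of {1, …, 158} in uniformly random order; by symmetry P[π(i) > π(j)] = 1/2.
By linearity: E[X] = 12403 · (1/2) = C(158, 2) · (1/2) = 12403/2 = 12403/2 ≈ 6201.5000.

E[X] = 12403/2 = 6201.5000.


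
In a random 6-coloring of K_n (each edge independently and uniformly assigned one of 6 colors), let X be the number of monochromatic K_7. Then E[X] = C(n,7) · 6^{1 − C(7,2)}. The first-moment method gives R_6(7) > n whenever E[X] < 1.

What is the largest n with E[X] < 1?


We need C(n, 7) · 6^{1 − 21} < 1, i.e. C(n, 7) < 6^{21 − 1} = 3656158440062976.
Check values of n near the boundary:
  n = 562: C(562, 7) = 3384017972944752; 3384017972944752 < 3656158440062976? YES
  n = 563: C(563, 7) = 3426622515769596; 3426622515769596 < 3656158440062976? YES
  n = 564: C(564, 7) = 3469685994423792; 3469685994423792 < 3656158440062976? YES
  n = 565: C(565, 7) = 3513212521235560; 3513212521235560 < 3656158440062976? YES
  n = 566: C(566, 7) = 3557206237959440; 3557206237959440 < 3656158440062976? YES
  n = 567: C(567, 7) = 3601671315933933; 3601671315933933 < 3656158440062976? YES
  n = 568: C(568, 7) = 3646611956239704; 3646611956239704 < 3656158440062976? YES
  n = 569: C(569, 7) = 3692032389858348; 3692032389858348 < 3656158440062976? NO
  n = 570: C(570, 7) = 3737936877831720; 3737936877831720 < 3656158440062976? NO
  n = 571: C(571, 7) = 3784329711421830; 3784329711421830 < 3656158440062976? NO
The largest n with C(n, 7) < 3656158440062976 is n = 568 (where E[X] = 16882462760369/16926659444736 ≈ 0.99739). Hence R_6(7) > 568, i.e. R_6(7) ≥ 569.

Largest n = 568; hence R_6(7) > 568.


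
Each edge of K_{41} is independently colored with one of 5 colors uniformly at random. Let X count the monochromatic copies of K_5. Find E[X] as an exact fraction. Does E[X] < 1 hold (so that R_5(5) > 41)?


E[X] = C(41, 5) · 5^{1 − 10} = 749398 · 5^{−9} = 749398/1953125.
As a reduced fraction: E[X] = 749398/1953125 ≈ 0.3836918.
Is E[X] < 1? YES.
Since E[X] < 1, there exists a 5-coloring of K_{41} with no monochromatic K_5; hence R_5(5) > 41.

E[X] = 749398/1953125 ≈ 0.3836918; E[X] < 1, so R_5(5) > 41.


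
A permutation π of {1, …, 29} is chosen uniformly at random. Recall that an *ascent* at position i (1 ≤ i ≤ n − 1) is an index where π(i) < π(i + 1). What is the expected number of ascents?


Write X = Σ X_I over i = 1, …, 28, with X_I the indicator of one ascent.
There are 28 indicators.
For each fixed i, the pair (π(i), π(i+1)) is a uniformly random ordered pair of distinct values from {1, …, 29}; by symmetry P[π(i) < π(i+1)] = 1/2.
By linearity: E[X] = 28 · (1/2) = (29 − 1) · (1/2) = 14 ≈ 14.00000.

E[X] = 14 = 14.00000.


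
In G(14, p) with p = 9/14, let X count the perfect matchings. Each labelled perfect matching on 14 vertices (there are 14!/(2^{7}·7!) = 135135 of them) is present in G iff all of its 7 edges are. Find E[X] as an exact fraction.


K_14 has 14!/(2^{7}·7!) = 135135 labelled perfect matchings.
For each such perfect matching H, let X_H = 1 if all 7 edges of H are present in G. Then P[X_H = 1] = p^{7} = (9/14)^{7} = 4782969/105413504.
By linearity: E[X] = Σ_H E[X_H] = 135135 · p^{7} = 135135 · 4782969/105413504 = 92335216545/15059072.
Numerically: E[X] ≈ 6131.53.

E[X] = 135135 · (9/14)^{7} = 92335216545/15059072 ≈ 6131.53.


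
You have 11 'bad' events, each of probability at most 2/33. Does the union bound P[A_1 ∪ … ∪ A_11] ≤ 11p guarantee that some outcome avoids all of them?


Union bound: P[∪_{i=1}^{11} A_i] ≤ Σ_i P[A_i] ≤ 11·p = 11·(2/33) = 2/3.
Numerically: 2/3 ≈ 0.66667.
Is 2/3 < 1? YES.
Since P[∪ A_i] ≤ 2/3 < 1, the complement has P[∩ A_i^c] ≥ 1 − 2/3 = 1/3 > 0, so some outcome avoids every A_i.

11·p = 2/3 ≈ 0.66667; existence CERTIFIED by the union bound.


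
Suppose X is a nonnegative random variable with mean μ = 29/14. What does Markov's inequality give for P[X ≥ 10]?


μ = E[X] = 29/14, a = 10.
Markov: P[X ≥ 10] ≤ μ/a = (29/14)/10 = 29/140.
Numerically: ≈ 0.2071.
(Since a = 10 > μ = 2.0714, the bound 29/140 is < 1 and informative.)

P[X ≥ 10] ≤ 29/140 ≈ 0.2071.


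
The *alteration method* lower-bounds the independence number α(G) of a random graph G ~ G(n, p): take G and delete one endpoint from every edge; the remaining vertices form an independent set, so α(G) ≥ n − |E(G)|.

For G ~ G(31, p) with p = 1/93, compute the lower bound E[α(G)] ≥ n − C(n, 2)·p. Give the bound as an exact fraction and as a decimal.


E[|E(G)|] = C(31, 2)·p = 465 · (1/93) = 5.
E[α(G)] ≥ n − E[|E(G)|] = 31 − 5 = 26.
Numerically: ≈ 26.0000.
(This is only a lower bound; the true E[α(G)] may be larger.)

E[α(G)] ≥ 26 ≈ 26.0000.


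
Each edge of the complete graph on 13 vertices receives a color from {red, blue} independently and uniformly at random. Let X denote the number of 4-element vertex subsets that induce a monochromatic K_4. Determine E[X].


Let X = Σ_S X_S over the C(13, 4) = 715 subsets S of size 4, where X_S = 1 if the K_4 on S is monochromatic.
For a fixed S, the K_4 on S has C(4, 2) = 6 edges. P[all 6 edges red] = (1/2)^6, and likewise for blue, so P[monochromatic] = 2·(1/2)^6 = 2^{1 − 6} = 1/32.
By linearity of expectation: E[X] = C(13, 4) · 2^{1 − 6} = 715 · 1/32 = 715/32.
Numerically: E[X] ≈ 22.343750.

E[X] = C(13,4)·2^(1−C(4,2)) = 715/32 ≈ 22.343750.


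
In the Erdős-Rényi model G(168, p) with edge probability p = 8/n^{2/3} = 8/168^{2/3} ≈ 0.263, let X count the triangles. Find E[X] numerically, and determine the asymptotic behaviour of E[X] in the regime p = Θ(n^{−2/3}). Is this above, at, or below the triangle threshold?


Number of potential triangles: C(168, 3) = 776216.
Each occurs with probability p³ ≈ (0.263)³ ≈ 1.81406e-02.
By linearity: E[X] = C(168, 3)·p³ ≈ 776216 · 1.81406e-02 ≈ 14081.016.
Since α = 2/3 < 1, p = c/n^{2/3} ≫ 1/n is above the triangle threshold p ~ 1/n. Asymptotically E[X] ~ (c³/6)·n^{3(1−α)} = (8³/6)·n^{1} → ∞; triangles are abundant w.h.p.

E[X] ≈ 14081.016; in regime p = Θ(1/n^{2/3}) E[X] diverges (above the triangle threshold p ~ 1/n).


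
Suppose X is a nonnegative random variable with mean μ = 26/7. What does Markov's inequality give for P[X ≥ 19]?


μ = E[X] = 26/7, a = 19.
Markov: P[X ≥ 19] ≤ μ/a = (26/7)/19 = 26/133.
Numerically: ≈ 0.195489.
(Since a = 19 > μ = 3.714286, the bound 26/133 is < 1 and informative.)

P[X ≥ 19] ≤ 26/133 ≈ 0.195489.


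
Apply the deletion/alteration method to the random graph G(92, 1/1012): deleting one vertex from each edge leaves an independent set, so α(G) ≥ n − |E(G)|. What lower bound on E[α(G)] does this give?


E[|E(G)|] = C(92, 2)·p = 4186 · (1/1012) = 91/22.
E[α(G)] ≥ n − E[|E(G)|] = 92 − 91/22 = 1933/22.
Numerically: ≈ 87.8636.
(This is only a lower bound; the true E[α(G)] may be larger.)

E[α(G)] ≥ 1933/22 ≈ 87.8636.


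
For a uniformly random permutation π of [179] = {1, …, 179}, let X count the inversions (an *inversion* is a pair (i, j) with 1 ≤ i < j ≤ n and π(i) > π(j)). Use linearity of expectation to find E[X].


Write X = Σ X_I over the C(179, 2) = 15931 pairs i < j, with X_I the indicator of one inversion.
There are 15931 indicators.
For each fixed pair i < j, the values π(i) and π(j) are two distinct elements of {1, …, 179} in uniformly random order; by symmetry P[π(i) > π(j)] = 1/2.
By linearity: E[X] = 15931 · (1/2) = C(179, 2) · (1/2) = 15931/2 = 15931/2 ≈ 7965.50000.

E[X] = 15931/2 = 7965.50000.


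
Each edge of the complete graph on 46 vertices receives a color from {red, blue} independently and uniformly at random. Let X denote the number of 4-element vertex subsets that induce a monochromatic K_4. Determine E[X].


Let X = Σ_S X_S over the C(46, 4) = 163185 subsets S of size 4, where X_S = 1 if the K_4 on S is monochromatic.
For a fixed S, the K_4 on S has C(4, 2) = 6 edges. P[all 6 edges red] = (1/2)^6, and likewise for blue, so P[monochromatic] = 2·(1/2)^6 = 2^{1 − 6} = 1/32.
By linearity: E[X] = C(46, 4) · 2^{1 − 6} = 163185 · 1/32 = 163185/32.
Numerically: E[X] ≈ 5099.531.

E[X] = C(46,4)·2^(1−C(4,2)) = 163185/32 ≈ 5099.531.


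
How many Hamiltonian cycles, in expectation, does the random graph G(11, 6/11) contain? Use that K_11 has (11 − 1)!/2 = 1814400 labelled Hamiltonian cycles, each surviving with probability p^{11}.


K_11 has (11 − 1)!/2 = 1814400 labelled Hamiltonian cycles.
For each such Hamiltonian cycle H, let X_H = 1 if all 11 edges of H are present in G. Then P[X_H = 1] = p^{11} = (6/11)^{11} = 362797056/285311670611.
By linearity of expectation: E[X] = Σ_H E[X_H] = 1814400 · p^{11} = 1814400 · 362797056/285311670611 = 658258978406400/285311670611.
Numerically: E[X] ≈ 2307.2.

E[X] = 1814400 · (6/11)^{11} = 658258978406400/285311670611 ≈ 2307.2.


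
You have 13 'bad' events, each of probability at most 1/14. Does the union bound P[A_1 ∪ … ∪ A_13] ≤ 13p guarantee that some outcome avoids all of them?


Union bound: P[∪_{i=1}^{13} A_i] ≤ Σ_i P[A_i] ≤ 13·p = 13·(1/14) = 13/14.
Numerically: 13/14 ≈ 0.9285714.
Is 13/14 < 1? YES.
Since P[∪ A_i] ≤ 13/14 < 1, the complement has P[∩ A_i^c] ≥ 1 − 13/14 = 1/14 > 0, so some outcome avoids every A_i.

13·p = 13/14 ≈ 0.9285714; existence CERTIFIED by the union bound.


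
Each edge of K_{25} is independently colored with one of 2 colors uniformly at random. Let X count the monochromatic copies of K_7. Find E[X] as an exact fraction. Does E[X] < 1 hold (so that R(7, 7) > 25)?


E[X] = C(25, 7) · 2^{1 − 21} = 480700 · 2^{−20} = 480700/1048576.
As a reduced fraction: E[X] = 120175/262144 ≈ 0.4584.
Is E[X] < 1? YES.
Since E[X] < 1, there exists a 2-coloring of K_{25} with no monochromatic K_7; hence R(7, 7) > 25.

E[X] = 120175/262144 ≈ 0.4584; E[X] < 1, so R(7, 7) > 25.


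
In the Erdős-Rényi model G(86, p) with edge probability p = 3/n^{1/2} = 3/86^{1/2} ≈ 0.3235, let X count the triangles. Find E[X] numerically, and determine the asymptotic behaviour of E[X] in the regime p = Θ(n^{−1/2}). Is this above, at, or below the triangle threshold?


Number of potential triangles: C(86, 3) = 102340.
Each occurs with probability p³ ≈ (0.3235)³ ≈ 3.385448e-02.
By linearity: E[X] = C(86, 3)·p³ ≈ 102340 · 3.385448e-02 ≈ 3464.6670.
Since α = 1/2 < 1, p = c/n^{1/2} ≫ 1/n is above the triangle threshold p ~ 1/n. Asymptotically E[X] ~ (c³/6)·n^{3(1−α)} = (3³/6)·n^{1.5} → ∞; triangles are abundant w.h.p.

E[X] ≈ 3464.6670; in regime p = Θ(1/n^{1/2}) E[X] diverges (above the triangle threshold p ~ 1/n).


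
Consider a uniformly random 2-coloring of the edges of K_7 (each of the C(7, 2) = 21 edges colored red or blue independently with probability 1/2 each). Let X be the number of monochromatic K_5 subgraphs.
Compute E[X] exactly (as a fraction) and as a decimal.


Let X = Σ_S X_S over the C(7, 5) = 21 subsets S of size 5, where X_S = 1 if the K_5 on S is monochromatic.
For a fixed S, the K_5 on S has C(5, 2) = 10 edges. P[all 10 edges red] = (1/2)^10, and likewise for blue, so P[monochromatic] = 2·(1/2)^10 = 2^{1 − 10} = 1/512.
By linearity: E[X] = C(7, 5) · 2^{1 − 10} = 21 · 1/512 = 21/512.
Numerically: E[X] ≈ 0.04102.

E[X] = C(7,5)·2^(1−C(5,2)) = 21/512 ≈ 0.04102.


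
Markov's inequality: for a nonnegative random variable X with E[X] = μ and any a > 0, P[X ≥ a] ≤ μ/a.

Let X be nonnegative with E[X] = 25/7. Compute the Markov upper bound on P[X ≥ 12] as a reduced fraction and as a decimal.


μ = E[X] = 25/7, a = 12.
Markov: P[X ≥ 12] ≤ μ/a = (25/7)/12 = 25/84.
Numerically: ≈ 0.297619.
(Since a = 12 > μ = 3.571429, the bound 25/84 is < 1 and informative.)

P[X ≥ 12] ≤ 25/84 ≈ 0.297619.


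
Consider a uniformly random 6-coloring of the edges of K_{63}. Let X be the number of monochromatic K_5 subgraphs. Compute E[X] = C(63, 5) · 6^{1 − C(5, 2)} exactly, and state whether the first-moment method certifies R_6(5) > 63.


E[X] = C(63, 5) · 6^{1 − 10} = 7028847 · 6^{−9} = 7028847/10077696.
As a reduced fraction: E[X] = 780983/1119744 ≈ 0.6975.
Is E[X] < 1? YES.
Since E[X] < 1, there exists a 6-coloring of K_{63} with no monochromatic K_5; hence R_6(5) > 63.

E[X] = 780983/1119744 ≈ 0.6975; E[X] < 1, so R_6(5) > 63.


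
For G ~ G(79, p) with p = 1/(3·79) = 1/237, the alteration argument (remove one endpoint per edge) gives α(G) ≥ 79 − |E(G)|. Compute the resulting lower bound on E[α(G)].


E[|E(G)|] = C(79, 2)·p = 3081 · (1/237) = 13.
E[α(G)] ≥ n − E[|E(G)|] = 79 − 13 = 66.
Numerically: ≈ 66.000.
(This is only a lower bound; the true E[α(G)] may be larger.)

E[α(G)] ≥ 66 ≈ 66.000.


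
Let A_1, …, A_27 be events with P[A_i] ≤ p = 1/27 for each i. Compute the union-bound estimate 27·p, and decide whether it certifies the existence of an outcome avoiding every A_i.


Union bound: P[∪_{i=1}^{27} A_i] ≤ Σ_i P[A_i] ≤ 27·p = 27·(1/27) = 1.
Numerically: 1 ≈ 1.000000.
Is 1 < 1? NO.
Since the bound 1 is ≥ 1, the union bound is uninformative here; it does NOT by itself certify existence.

27·p = 1 ≈ 1.000000; existence NOT certified by the union bound.


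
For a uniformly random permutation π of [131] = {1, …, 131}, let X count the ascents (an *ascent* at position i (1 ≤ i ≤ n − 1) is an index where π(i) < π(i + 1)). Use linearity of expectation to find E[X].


Write X = Σ X_I over i = 1, …, 130, with X_I the indicator of one ascent.
There are 130 indicators.
For each fixed i, the pair (π(i), π(i+1)) is a uniformly random ordered pair of distinct values from {1, …, 131}; by symmetry P[π(i) < π(i+1)] = 1/2.
By linearity: E[X] = 130 · (1/2) = (131 − 1) · (1/2) = 65 ≈ 65.000.

E[X] = 65 = 65.000.


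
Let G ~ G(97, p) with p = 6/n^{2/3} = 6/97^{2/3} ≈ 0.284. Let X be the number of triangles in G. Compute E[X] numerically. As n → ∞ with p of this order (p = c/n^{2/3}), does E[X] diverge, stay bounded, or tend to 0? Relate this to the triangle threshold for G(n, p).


Number of potential triangles: C(97, 3) = 147440.
Each occurs with probability p³ ≈ (0.284)³ ≈ 2.29567e-02.
By linearity: E[X] = C(97, 3)·p³ ≈ 147440 · 2.29567e-02 ≈ 3384.742.
Since α = 2/3 < 1, p = c/n^{2/3} ≫ 1/n is above the triangle threshold p ~ 1/n. Asymptotically E[X] ~ (c³/6)·n^{3(1−α)} = (6³/6)·n^{1} → ∞; triangles are abundant w.h.p.

E[X] ≈ 3384.742; in regime p = Θ(1/n^{2/3}) E[X] diverges (above the triangle threshold p ~ 1/n).


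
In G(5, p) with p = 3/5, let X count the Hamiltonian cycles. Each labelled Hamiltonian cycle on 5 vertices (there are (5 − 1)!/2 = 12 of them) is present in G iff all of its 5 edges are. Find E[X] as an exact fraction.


K_5 has (5 − 1)!/2 = 12 labelled Hamiltonian cycles.
For each such Hamiltonian cycle H, let X_H = 1 if all 5 edges of H are present in G. Then P[X_H = 1] = p^{5} = (3/5)^{5} = 243/3125.
By linearity of expectation: E[X] = Σ_H E[X_H] = 12 · p^{5} = 12 · 243/3125 = 2916/3125.
Numerically: E[X] ≈ 0.9331.

E[X] = 12 · (3/5)^{5} = 2916/3125 ≈ 0.9331.


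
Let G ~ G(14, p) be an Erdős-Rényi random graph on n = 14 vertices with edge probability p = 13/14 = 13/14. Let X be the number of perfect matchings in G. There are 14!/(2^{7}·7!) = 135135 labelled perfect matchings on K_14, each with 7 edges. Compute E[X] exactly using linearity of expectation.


K_14 has 14!/(2^{7}·7!) = 135135 labelled perfect matchings.
For each such perfect matching H, let X_H = 1 if all 7 edges of H are present in G. Then P[X_H = 1] = p^{7} = (13/14)^{7} = 62748517/105413504.
Summing the indicators: E[X] = Σ_H E[X_H] = 135135 · p^{7} = 135135 · 62748517/105413504 = 1211360120685/15059072.
Numerically: E[X] ≈ 8.044e+04.

E[X] = 135135 · (13/14)^{7} = 1211360120685/15059072 ≈ 8.044e+04.


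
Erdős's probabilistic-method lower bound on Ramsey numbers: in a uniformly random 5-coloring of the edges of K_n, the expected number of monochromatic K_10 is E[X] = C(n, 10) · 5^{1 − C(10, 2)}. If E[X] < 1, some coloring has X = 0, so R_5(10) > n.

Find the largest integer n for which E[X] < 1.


We need C(n, 10) · 5^{1 − 45} < 1, i.e. C(n, 10) < 5^{45 − 1} = 5684341886080801486968994140625.
Check values of n near the boundary:
  n = 5386: C(5386, 10) = 5613966214234562222231428510561; 5613966214234562222231428510561 < 5684341886080801486968994140625? YES
  n = 5387: C(5387, 10) = 5624406917627224603154306376491; 5624406917627224603154306376491 < 5684341886080801486968994140625? YES
  n = 5388: C(5388, 10) = 5634865093375880654852250419586; 5634865093375880654852250419586 < 5684341886080801486968994140625? YES
  n = 5389: C(5389, 10) = 5645340767466558997768874792926; 5645340767466558997768874792926 < 5684341886080801486968994140625? YES
  n = 5390: C(5390, 10) = 5655833965919099070255434039753; 5655833965919099070255434039753 < 5684341886080801486968994140625? YES
  n = 5391: C(5391, 10) = 5666344714787188828795213697883; 5666344714787188828795213697883 < 5684341886080801486968994140625? YES
  n = 5392: C(5392, 10) = 5676873040158402483252283957448; 5676873040158402483252283957448 < 5684341886080801486968994140625? YES
  n = 5393: C(5393, 10) = 5687418968154238267170642278008; 5687418968154238267170642278008 < 5684341886080801486968994140625? NO
  n = 5394: C(5394, 10) = 5697982524930156243149785372878; 5697982524930156243149785372878 < 5684341886080801486968994140625? NO
The largest n with C(n, 10) < 5684341886080801486968994140625 is n = 5392 (where E[X] = 5676873040158402483252283957448/5684341886080801486968994140625 ≈ 0.9986861). Hence R_5(10) > 5392, i.e. R_5(10) ≥ 5393.

Largest n = 5392; hence R_5(10) > 5392.


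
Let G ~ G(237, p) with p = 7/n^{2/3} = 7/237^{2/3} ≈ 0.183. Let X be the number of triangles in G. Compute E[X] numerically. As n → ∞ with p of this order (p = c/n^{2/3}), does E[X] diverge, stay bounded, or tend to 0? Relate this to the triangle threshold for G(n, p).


Number of potential triangles: C(237, 3) = 2190670.
Each occurs with probability p³ ≈ (0.183)³ ≈ 6.10657e-03.
By linearity: E[X] = C(237, 3)·p³ ≈ 2190670 · 6.10657e-03 ≈ 13377.482.
Since α = 2/3 < 1, p = c/n^{2/3} ≫ 1/n is above the triangle threshold p ~ 1/n. Asymptotically E[X] ~ (c³/6)·n^{3(1−α)} = (7³/6)·n^{1} → ∞; triangles are abundant w.h.p.

E[X] ≈ 13377.482; in regime p = Θ(1/n^{2/3}) E[X] diverges (above the triangle threshold p ~ 1/n).


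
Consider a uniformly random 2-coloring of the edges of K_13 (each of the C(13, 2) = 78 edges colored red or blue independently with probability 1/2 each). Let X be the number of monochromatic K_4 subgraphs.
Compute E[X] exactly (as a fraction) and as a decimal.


Let X = Σ_S X_S over the C(13, 4) = 715 subsets S of size 4, where X_S = 1 if the K_4 on S is monochromatic.
For a fixed S, the K_4 on S has C(4, 2) = 6 edges. P[all 6 edges red] = (1/2)^6, and likewise for blue, so P[monochromatic] = 2·(1/2)^6 = 2^{1 − 6} = 1/32.
By linearity of expectation: E[X] = C(13, 4) · 2^{1 − 6} = 715 · 1/32 = 715/32.
Numerically: E[X] ≈ 22.34375.

E[X] = C(13,4)·2^(1−C(4,2)) = 715/32 ≈ 22.34375.


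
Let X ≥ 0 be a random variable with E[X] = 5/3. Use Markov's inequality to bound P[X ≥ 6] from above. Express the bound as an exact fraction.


μ = E[X] = 5/3, a = 6.
Markov: P[X ≥ 6] ≤ μ/a = (5/3)/6 = 5/18.
Numerically: ≈ 0.27778.
(Since a = 6 > μ = 1.66667, the bound 5/18 is < 1 and informative.)

P[X ≥ 6] ≤ 5/18 ≈ 0.27778.


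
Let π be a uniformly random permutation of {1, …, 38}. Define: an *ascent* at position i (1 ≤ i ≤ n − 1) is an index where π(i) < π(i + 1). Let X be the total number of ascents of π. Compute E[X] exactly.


Write X = Σ X_I over i = 1, …, 37, with X_I the indicator of one ascent.
There are 37 indicators.
For each fixed i, the pair (π(i), π(i+1)) is a uniformly random ordered pair of distinct values from {1, …, 38}; by symmetry P[π(i) < π(i+1)] = 1/2.
By linearity: E[X] = 37 · (1/2) = (38 − 1) · (1/2) = 37/2 ≈ 18.5000.

E[X] = 37/2 = 18.5000.


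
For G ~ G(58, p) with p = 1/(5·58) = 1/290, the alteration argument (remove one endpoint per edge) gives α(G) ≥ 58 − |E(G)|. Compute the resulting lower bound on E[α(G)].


E[|E(G)|] = C(58, 2)·p = 1653 · (1/290) = 57/10.
E[α(G)] ≥ n − E[|E(G)|] = 58 − 57/10 = 523/10.
Numerically: ≈ 52.3000.
(This is only a lower bound; the true E[α(G)] may be larger.)

E[α(G)] ≥ 523/10 ≈ 52.3000.


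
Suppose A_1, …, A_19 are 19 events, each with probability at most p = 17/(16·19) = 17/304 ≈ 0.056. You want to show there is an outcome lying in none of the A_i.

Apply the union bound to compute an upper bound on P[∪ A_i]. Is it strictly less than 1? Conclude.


Union bound: P[∪_{i=1}^{19} A_i] ≤ Σ_i P[A_i] ≤ 19·p = 19·(17/304) = 17/16.
Numerically: 17/16 ≈ 1.062.
Is 17/16 < 1? NO.
Since the bound 17/16 is ≥ 1, the union bound is uninformative here; it does NOT by itself certify existence.

19·p = 17/16 ≈ 1.062; existence NOT certified by the union bound.


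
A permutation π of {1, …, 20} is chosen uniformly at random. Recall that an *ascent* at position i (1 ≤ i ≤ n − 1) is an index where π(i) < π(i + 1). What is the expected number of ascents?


Write X = Σ X_I over i = 1, …, 19, with X_I the indicator of one ascent.
There are 19 indicators.
For each fixed i, the pair (π(i), π(i+1)) is a uniformly random ordered pair of distinct values from {1, …, 20}; by symmetry P[π(i) < π(i+1)] = 1/2.
By linearity: E[X] = 19 · (1/2) = (20 − 1) · (1/2) = 19/2 ≈ 9.50000.

E[X] = 19/2 = 9.50000.


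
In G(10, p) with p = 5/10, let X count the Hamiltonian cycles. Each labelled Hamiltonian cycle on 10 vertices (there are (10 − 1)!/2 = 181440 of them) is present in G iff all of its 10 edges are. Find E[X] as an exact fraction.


K_10 has (10 − 1)!/2 = 181440 labelled Hamiltonian cycles.
For each such Hamiltonian cycle H, let X_H = 1 if all 10 edges of H are present in G. Then P[X_H = 1] = p^{10} = (1/2)^{10} = 1/1024.
By linearity of expectation: E[X] = Σ_H E[X_H] = 181440 · p^{10} = 181440 · 1/1024 = 2835/16.
Numerically: E[X] ≈ 177.2.

E[X] = 181440 · (1/2)^{10} = 2835/16 ≈ 177.2.


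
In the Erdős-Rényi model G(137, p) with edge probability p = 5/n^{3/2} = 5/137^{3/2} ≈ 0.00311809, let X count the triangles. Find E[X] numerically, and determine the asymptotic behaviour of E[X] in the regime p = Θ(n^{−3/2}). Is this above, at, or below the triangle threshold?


Number of potential triangles: C(137, 3) = 419220.
Each occurs with probability p³ ≈ (0.00311809)³ ≈ 3.03156902e-08.
By linearity: E[X] = C(137, 3)·p³ ≈ 419220 · 3.03156902e-08 ≈ 0.012709.
Since α = 3/2 > 1, p = c/n^{3/2} = o(1/n) is below the triangle threshold p ~ 1/n. Asymptotically E[X] ~ (c³/6)·n^{3(1−α)} = (5³/6)·n^{-1.5} → 0, so by Markov's inequality G has no triangles w.h.p.

E[X] ≈ 0.012709; in regime p = Θ(1/n^{3/2}) E[X] tends to 0 (below the triangle threshold p ~ 1/n).
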